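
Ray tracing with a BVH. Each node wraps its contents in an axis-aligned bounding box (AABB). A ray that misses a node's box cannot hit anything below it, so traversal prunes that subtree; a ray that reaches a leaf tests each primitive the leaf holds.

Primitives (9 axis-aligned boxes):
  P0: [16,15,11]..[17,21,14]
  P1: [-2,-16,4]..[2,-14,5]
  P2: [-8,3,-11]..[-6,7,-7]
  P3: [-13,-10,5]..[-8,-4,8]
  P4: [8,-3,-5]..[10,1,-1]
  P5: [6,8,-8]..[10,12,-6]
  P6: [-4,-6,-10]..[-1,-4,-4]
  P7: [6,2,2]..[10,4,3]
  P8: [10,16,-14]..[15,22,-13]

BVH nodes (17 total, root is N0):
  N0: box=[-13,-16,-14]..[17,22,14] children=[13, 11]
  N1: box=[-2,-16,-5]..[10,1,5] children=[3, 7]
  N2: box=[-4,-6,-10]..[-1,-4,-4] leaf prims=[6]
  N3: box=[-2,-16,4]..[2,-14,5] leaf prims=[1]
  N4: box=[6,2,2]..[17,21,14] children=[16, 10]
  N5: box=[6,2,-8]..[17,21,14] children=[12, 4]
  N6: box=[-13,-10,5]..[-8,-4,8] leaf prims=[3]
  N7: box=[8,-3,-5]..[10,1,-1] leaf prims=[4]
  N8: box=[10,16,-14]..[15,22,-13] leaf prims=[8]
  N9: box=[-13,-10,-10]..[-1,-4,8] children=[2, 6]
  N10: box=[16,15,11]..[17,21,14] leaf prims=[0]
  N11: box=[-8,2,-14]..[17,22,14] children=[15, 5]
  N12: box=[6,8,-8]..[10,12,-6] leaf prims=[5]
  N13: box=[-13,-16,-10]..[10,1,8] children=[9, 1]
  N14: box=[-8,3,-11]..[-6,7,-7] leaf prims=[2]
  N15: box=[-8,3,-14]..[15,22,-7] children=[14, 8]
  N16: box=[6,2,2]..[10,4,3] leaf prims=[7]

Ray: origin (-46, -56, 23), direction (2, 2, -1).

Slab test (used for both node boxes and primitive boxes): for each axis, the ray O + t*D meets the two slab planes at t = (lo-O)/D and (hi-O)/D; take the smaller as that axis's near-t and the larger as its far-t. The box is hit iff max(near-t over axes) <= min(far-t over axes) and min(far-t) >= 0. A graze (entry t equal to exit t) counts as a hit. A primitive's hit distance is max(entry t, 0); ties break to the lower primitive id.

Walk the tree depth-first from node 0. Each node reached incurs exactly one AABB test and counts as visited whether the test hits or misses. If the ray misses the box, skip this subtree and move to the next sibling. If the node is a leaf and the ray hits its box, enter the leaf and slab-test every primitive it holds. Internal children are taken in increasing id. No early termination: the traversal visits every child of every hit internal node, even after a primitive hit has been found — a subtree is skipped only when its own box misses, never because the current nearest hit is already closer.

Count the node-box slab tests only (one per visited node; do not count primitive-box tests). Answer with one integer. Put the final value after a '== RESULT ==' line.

Trace the traversal:
N0 x:[33/2,63/2] y:[20,39] z:[9,37] -> hit [20,63/2], descend [11, 13]
  N11 x:[19,63/2] y:[29,39] z:[9,37] -> hit [29,63/2], descend [5, 15]
    N5 x:[26,63/2] y:[29,77/2] z:[9,31] -> hit [29,31], descend [4, 12]
      N4 x:[26,63/2] y:[29,77/2] z:[9,21] -> miss, prune
      N12 x:[26,28] y:[32,34] z:[29,31] -> miss, prune
    N15 x:[19,61/2] y:[59/2,39] z:[30,37] -> hit [30,61/2], descend [8, 14]
      N8 x:[28,61/2] y:[36,39] z:[36,37] -> miss, prune
      N14 x:[19,20] y:[59/2,63/2] z:[30,34] -> miss, prune
  N13 x:[33/2,28] y:[20,57/2] z:[15,33] -> hit [20,28], descend [1, 9]
    N1 x:[22,28] y:[20,57/2] z:[18,28] -> hit [22,28], descend [3, 7]
      N3 x:[22,24] y:[20,21] z:[18,19] -> miss, prune
      N7 x:[27,28] y:[53/2,57/2] z:[24,28] -> hit [27,28] leaf, test {P4@t=27}
    N9 x:[33/2,45/2] y:[23,26] z:[15,33] -> miss, prune

order=[0, 11, 5, 4, 12, 15, 8, 14, 13, 1, 3, 7, 9]  |boxes|=13  |leaves|=1  hit=P4

== RESULT ==
13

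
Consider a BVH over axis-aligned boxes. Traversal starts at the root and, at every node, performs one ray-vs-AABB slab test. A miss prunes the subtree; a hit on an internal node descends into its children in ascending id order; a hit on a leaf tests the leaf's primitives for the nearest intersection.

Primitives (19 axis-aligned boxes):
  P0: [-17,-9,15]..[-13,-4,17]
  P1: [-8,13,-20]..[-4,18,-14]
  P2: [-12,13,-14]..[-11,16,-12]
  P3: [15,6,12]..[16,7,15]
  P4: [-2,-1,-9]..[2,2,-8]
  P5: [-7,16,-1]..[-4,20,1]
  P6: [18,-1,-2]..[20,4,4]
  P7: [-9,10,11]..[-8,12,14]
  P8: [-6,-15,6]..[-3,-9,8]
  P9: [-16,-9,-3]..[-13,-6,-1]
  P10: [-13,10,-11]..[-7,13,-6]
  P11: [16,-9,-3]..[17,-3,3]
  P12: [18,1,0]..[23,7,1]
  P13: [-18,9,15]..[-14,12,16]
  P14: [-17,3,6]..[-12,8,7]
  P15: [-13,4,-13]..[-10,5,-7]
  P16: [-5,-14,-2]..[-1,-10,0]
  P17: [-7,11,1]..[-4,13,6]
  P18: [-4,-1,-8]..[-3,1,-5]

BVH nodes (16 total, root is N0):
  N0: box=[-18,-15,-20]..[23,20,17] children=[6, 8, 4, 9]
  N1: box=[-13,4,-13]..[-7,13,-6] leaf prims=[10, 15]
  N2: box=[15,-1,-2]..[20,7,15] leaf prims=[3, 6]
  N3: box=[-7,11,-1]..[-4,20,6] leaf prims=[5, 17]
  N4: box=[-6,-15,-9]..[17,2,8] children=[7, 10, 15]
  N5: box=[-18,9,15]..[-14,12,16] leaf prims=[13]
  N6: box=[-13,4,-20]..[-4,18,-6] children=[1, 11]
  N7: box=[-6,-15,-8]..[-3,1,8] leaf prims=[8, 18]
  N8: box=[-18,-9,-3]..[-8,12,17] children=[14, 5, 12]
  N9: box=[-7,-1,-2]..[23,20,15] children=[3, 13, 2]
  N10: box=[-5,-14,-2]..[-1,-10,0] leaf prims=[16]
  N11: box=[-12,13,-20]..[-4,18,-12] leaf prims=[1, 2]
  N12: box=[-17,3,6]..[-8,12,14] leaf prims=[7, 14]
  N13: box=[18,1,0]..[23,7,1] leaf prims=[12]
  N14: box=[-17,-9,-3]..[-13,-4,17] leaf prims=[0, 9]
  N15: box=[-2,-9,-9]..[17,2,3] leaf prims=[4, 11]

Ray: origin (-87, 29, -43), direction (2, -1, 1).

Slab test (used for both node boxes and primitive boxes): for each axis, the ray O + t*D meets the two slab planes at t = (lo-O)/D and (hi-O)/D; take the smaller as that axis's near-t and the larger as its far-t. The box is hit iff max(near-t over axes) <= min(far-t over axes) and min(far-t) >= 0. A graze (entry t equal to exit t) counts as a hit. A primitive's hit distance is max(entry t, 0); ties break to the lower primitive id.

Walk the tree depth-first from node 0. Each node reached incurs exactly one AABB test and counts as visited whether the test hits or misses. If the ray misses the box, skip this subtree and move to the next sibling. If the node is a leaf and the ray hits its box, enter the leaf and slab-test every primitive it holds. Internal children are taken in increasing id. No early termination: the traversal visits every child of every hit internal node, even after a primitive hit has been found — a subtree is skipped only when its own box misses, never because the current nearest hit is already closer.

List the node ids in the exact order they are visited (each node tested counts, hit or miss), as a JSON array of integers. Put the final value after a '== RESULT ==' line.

Traverse from the root:
N0 x:[69/2,55] y:[9,44] z:[23,60] -> hit [69/2,44], descend [4, 6, 8, 9]
  N4 x:[81/2,52] y:[27,44] z:[34,51] -> hit [81/2,44], descend [7, 10, 15]
    N7 x:[81/2,42] y:[28,44] z:[35,51] -> hit [81/2,42] leaf, test {P8(miss), P18(miss)}
    N10 x:[41,43] y:[39,43] z:[41,43] -> hit [41,43] leaf, test {P16@t=41}
    N15 x:[85/2,52] y:[27,38] z:[34,46] -> miss, prune
  N6 x:[37,83/2] y:[11,25] z:[23,37] -> miss, prune
  N8 x:[69/2,79/2] y:[17,38] z:[40,60] -> miss, prune
  N9 x:[40,55] y:[9,30] z:[41,58] -> miss, prune

Visited [0, 4, 7, 10, 15, 6, 8, 9]. Tests: 8 box, 2 leaf. Nearest: P16.

== RESULT ==
[0, 4, 7, 10, 15, 6, 8, 9]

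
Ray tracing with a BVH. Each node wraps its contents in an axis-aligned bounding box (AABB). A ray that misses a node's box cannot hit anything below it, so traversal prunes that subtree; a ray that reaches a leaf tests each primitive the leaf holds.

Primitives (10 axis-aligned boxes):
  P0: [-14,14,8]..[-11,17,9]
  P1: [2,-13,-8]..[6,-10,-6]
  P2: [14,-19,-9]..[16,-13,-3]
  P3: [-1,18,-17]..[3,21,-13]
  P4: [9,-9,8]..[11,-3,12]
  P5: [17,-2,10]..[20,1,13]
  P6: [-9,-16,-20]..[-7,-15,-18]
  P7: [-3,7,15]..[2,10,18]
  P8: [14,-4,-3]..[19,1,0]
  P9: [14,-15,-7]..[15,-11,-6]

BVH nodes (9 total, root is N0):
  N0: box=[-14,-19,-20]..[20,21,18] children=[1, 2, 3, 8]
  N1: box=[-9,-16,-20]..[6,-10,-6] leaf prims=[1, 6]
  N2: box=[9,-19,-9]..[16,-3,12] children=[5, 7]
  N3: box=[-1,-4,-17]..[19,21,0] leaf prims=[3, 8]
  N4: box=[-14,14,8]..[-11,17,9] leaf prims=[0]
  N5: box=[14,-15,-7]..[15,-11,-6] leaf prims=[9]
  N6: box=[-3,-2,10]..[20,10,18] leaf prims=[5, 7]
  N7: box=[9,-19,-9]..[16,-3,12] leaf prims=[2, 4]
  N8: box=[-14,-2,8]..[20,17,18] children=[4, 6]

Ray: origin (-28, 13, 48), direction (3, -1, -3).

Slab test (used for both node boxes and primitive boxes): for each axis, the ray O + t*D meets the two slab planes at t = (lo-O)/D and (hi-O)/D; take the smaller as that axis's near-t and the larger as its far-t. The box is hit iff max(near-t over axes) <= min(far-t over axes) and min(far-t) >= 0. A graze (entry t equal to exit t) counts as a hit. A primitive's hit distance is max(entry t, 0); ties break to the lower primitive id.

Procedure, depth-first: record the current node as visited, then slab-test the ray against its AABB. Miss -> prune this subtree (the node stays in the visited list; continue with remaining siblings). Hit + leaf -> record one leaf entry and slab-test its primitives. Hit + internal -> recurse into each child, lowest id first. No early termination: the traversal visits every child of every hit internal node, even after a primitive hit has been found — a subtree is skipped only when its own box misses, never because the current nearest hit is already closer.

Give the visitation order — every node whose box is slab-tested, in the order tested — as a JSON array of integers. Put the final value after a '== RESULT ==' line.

Traverse from the root:
N0 x:[14/3,16] y:[-8,32] z:[10,68/3] -> hit [10,16], descend [1, 2, 3, 8]
  N1 x:[19/3,34/3] y:[23,29] z:[18,68/3] -> miss, prune
  N2 x:[37/3,44/3] y:[16,32] z:[12,19] -> miss, prune
  N3 x:[9,47/3] y:[-8,17] z:[16,65/3] -> miss, prune
  N8 x:[14/3,16] y:[-4,15] z:[10,40/3] -> hit [10,40/3], descend [4, 6]
    N4 x:[14/3,17/3] y:[-4,-1] z:[13,40/3] -> miss, prune
    N6 x:[25/3,16] y:[3,15] z:[10,38/3] -> hit [10,38/3] leaf, test {P5(miss), P7(miss)}

Visited [0, 1, 2, 3, 8, 4, 6]. Tests: 7 box, 1 leaf. Nearest: miss.

== RESULT ==
[0, 1, 2, 3, 8, 4, 6]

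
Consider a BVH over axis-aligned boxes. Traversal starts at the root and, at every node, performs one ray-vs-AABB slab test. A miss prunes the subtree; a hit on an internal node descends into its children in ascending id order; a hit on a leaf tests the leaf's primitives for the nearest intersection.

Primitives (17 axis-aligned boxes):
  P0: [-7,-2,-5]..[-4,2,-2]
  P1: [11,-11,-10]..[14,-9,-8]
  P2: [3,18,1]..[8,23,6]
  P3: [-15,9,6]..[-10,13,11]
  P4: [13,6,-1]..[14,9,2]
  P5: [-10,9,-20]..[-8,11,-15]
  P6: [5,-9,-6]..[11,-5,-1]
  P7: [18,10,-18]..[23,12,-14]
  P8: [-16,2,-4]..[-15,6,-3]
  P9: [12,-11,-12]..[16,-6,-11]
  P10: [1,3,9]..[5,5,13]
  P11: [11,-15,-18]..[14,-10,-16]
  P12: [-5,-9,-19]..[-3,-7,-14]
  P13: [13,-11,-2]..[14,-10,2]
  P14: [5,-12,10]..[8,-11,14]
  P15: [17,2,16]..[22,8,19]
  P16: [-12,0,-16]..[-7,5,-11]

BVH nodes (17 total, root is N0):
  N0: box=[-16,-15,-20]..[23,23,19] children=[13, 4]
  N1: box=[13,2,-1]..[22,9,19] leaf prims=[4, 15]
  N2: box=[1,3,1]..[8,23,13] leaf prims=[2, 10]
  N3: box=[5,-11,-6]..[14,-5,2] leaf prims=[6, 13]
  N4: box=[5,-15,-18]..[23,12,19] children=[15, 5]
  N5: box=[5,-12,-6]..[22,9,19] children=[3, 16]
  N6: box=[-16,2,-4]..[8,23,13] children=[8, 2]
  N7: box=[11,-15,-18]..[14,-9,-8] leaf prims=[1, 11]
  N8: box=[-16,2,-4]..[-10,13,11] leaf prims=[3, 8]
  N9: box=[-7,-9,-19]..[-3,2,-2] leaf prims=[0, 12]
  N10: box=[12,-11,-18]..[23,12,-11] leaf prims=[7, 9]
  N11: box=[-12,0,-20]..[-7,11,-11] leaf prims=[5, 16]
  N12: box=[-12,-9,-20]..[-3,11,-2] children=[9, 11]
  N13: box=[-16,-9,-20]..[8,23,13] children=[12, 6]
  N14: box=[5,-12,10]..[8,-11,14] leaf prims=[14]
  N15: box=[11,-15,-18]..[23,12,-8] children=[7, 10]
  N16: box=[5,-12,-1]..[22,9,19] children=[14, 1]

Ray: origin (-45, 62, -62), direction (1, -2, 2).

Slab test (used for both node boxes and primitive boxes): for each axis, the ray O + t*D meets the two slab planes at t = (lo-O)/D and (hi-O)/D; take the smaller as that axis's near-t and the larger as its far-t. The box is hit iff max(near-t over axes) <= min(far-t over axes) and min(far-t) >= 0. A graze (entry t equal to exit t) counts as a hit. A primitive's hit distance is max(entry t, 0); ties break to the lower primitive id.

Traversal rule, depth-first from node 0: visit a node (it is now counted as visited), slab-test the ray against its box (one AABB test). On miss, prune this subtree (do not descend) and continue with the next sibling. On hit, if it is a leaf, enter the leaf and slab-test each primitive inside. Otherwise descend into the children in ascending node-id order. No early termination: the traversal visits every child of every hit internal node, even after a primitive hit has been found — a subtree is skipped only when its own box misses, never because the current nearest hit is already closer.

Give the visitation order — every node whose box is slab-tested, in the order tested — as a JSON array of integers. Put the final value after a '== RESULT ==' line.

Walk:
N0 x:[29,68] y:[39/2,77/2] z:[21,81/2] -> hit [29,77/2], descend [4, 13]
  N4 x:[50,68] y:[25,77/2] z:[22,81/2] -> miss, prune
  N13 x:[29,53] y:[39/2,71/2] z:[21,75/2] -> hit [29,71/2], descend [6, 12]
    N6 x:[29,53] y:[39/2,30] z:[29,75/2] -> hit [29,30], descend [2, 8]
      N2 x:[46,53] y:[39/2,59/2] z:[63/2,75/2] -> miss, prune
      N8 x:[29,35] y:[49/2,30] z:[29,73/2] -> hit [29,30] leaf, test {P3(miss), P8@t=29}
    N12 x:[33,42] y:[51/2,71/2] z:[21,30] -> miss, prune

Summary -> nodes [0, 4, 13, 6, 2, 8, 12]; box-tests=7; leaf-entries=1; first=P8

== RESULT ==
[0, 4, 13, 6, 2, 8, 12]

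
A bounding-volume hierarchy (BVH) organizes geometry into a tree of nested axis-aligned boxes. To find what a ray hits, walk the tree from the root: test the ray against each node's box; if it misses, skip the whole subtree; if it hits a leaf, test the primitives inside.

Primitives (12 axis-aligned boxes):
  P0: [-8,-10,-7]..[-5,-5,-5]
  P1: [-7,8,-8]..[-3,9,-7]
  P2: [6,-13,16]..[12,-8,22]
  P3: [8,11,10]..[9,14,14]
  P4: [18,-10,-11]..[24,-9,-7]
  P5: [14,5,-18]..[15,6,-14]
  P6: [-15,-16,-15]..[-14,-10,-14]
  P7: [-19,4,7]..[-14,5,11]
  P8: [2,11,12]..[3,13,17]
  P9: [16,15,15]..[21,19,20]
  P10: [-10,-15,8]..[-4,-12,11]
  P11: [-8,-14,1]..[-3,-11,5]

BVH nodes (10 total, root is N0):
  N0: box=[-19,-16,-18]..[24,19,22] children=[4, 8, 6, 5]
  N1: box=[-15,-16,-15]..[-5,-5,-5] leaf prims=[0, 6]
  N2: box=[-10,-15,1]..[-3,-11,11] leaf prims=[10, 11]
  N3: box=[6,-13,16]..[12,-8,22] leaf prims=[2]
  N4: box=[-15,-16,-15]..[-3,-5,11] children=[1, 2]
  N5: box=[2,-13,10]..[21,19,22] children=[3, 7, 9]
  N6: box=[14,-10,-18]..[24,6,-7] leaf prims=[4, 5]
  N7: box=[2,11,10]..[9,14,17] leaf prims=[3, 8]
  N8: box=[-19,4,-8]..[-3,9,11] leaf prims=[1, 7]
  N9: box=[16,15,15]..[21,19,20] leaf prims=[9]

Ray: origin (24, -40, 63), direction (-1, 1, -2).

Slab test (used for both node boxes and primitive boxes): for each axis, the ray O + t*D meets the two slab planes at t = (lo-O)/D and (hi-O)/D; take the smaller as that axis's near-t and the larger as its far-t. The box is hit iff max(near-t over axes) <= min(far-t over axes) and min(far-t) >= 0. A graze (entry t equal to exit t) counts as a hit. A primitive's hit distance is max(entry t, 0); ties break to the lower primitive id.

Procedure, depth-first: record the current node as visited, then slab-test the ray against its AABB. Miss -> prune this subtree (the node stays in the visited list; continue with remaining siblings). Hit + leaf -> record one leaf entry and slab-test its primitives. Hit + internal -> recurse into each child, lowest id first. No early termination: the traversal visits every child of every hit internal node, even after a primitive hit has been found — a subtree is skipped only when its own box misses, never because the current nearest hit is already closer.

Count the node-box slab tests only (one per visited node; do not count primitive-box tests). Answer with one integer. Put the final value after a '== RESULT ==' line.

Trace the traversal:
N0 x:[0,43] y:[24,59] z:[41/2,81/2] -> hit [24,81/2], descend [4, 5, 6, 8]
  N4 x:[27,39] y:[24,35] z:[26,39] -> hit [27,35], descend [1, 2]
    N1 x:[29,39] y:[24,35] z:[34,39] -> hit [34,35] leaf, test {P0(miss), P6(miss)}
    N2 x:[27,34] y:[25,29] z:[26,31] -> hit [27,29] leaf, test {P10(miss), P11@t=29}
  N5 x:[3,22] y:[27,59] z:[41/2,53/2] -> miss, prune
  N6 x:[0,10] y:[30,46] z:[35,81/2] -> miss, prune
  N8 x:[27,43] y:[44,49] z:[26,71/2] -> miss, prune

7 AABB tests over nodes [0, 4, 1, 2, 5, 6, 8]; 2 leaves entered; closest P11.

== RESULT ==
7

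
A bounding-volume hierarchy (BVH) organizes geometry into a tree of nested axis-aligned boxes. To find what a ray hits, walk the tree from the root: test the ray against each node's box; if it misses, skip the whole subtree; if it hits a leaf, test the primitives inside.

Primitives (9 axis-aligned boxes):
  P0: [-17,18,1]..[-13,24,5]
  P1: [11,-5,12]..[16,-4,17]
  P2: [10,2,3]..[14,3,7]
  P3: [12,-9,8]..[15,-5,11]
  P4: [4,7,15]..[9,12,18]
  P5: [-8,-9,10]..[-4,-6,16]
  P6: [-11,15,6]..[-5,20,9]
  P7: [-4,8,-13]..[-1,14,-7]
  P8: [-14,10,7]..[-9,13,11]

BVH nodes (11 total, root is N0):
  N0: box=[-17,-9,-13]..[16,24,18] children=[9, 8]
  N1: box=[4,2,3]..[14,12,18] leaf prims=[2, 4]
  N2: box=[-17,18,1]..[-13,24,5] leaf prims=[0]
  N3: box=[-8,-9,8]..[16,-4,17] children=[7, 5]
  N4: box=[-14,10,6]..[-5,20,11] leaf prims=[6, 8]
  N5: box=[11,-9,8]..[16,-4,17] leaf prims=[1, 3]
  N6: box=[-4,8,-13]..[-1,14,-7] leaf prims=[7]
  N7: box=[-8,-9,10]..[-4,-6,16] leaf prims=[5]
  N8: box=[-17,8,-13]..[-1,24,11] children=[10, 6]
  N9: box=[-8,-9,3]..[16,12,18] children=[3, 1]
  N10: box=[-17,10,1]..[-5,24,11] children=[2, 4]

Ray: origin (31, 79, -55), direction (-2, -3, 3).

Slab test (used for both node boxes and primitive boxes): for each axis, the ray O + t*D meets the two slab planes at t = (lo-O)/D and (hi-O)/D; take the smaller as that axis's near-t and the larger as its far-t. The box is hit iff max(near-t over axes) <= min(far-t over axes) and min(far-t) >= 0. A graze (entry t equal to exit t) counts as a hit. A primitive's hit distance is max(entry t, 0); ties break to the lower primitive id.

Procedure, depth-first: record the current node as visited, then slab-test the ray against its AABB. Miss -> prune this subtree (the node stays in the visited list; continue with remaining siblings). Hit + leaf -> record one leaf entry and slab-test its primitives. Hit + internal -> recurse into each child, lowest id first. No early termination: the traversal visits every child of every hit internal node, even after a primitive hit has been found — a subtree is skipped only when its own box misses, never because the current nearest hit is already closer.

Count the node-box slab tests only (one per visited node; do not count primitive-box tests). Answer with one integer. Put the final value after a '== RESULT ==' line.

Traverse from the root:
N0 x:[15/2,24] y:[55/3,88/3] z:[14,73/3] -> hit [55/3,24], descend [8, 9]
  N8 x:[16,24] y:[55/3,71/3] z:[14,22] -> hit [55/3,22], descend [6, 10]
    N6 x:[16,35/2] y:[65/3,71/3] z:[14,16] -> miss, prune
    N10 x:[18,24] y:[55/3,23] z:[56/3,22] -> hit [56/3,22], descend [2, 4]
      N2 x:[22,24] y:[55/3,61/3] z:[56/3,20] -> miss, prune
      N4 x:[18,45/2] y:[59/3,23] z:[61/3,22] -> hit [61/3,22] leaf, test {P6@t=61/3, P8@t=22}
  N9 x:[15/2,39/2] y:[67/3,88/3] z:[58/3,73/3] -> miss, prune

Summary -> nodes [0, 8, 6, 10, 2, 4, 9]; box-tests=7; leaf-entries=1; first=P6

== RESULT ==
7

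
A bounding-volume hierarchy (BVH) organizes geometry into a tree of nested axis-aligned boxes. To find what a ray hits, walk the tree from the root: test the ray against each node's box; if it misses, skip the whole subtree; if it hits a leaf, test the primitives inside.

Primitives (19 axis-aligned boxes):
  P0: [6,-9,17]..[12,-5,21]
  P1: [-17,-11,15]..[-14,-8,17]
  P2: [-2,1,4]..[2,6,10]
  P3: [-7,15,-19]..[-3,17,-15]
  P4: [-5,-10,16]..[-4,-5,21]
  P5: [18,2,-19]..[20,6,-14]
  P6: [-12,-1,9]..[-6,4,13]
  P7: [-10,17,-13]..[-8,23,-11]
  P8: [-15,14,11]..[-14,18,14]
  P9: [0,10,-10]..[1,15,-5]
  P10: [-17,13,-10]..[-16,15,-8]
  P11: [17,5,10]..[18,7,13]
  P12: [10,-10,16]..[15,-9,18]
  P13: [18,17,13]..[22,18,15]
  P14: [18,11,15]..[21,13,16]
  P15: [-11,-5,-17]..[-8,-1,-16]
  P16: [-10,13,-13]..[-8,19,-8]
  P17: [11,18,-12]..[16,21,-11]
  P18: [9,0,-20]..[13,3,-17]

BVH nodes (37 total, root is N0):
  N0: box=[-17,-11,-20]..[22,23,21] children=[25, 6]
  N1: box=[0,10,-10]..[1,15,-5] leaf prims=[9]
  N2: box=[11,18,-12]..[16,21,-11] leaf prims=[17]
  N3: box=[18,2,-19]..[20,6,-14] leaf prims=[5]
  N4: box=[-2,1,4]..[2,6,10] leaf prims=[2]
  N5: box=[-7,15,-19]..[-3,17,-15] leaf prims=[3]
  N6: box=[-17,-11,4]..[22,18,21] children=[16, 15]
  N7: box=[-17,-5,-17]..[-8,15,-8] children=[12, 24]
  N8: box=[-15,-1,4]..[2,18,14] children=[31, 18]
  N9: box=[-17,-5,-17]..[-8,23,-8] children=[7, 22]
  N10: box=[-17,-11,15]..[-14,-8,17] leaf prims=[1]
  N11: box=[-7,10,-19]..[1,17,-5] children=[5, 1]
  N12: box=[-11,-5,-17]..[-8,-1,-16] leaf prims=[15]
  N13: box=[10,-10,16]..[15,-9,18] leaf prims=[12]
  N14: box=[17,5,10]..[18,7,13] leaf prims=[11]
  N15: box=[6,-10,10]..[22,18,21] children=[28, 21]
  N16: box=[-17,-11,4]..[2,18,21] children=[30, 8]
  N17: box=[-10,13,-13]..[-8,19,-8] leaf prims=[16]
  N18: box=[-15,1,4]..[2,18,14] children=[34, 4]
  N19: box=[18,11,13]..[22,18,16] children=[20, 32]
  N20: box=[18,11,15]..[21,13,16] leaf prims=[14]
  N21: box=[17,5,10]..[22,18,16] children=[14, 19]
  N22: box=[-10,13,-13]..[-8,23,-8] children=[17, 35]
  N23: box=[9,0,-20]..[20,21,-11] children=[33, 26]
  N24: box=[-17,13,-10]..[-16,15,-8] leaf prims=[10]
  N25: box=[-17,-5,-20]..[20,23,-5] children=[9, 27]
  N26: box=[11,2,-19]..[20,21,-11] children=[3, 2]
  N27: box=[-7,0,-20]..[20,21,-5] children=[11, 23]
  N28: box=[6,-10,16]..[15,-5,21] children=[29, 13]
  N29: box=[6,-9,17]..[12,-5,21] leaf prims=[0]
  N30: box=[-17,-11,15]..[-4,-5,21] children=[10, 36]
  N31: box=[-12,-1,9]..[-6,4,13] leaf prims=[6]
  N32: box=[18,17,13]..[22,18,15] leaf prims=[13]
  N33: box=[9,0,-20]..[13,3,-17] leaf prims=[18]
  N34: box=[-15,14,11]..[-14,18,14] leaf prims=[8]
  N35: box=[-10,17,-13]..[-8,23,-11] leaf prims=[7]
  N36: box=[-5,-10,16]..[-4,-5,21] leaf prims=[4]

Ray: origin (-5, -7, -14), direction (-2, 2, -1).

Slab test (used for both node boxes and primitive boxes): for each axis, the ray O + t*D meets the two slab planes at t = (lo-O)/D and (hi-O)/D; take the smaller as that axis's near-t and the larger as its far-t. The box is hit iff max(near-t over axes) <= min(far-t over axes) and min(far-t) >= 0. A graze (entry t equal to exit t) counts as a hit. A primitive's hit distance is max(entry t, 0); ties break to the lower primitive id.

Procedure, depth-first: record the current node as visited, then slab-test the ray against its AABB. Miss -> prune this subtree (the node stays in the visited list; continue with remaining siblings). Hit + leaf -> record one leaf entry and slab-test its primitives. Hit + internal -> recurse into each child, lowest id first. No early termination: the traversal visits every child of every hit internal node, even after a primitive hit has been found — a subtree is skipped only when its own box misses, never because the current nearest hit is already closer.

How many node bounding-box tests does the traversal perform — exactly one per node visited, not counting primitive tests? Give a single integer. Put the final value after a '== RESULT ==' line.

Walk:
N0 x:[-27/2,6] y:[-2,15] z:[-35,6] -> hit [-2,6], descend [6, 25]
  N6 x:[-27/2,6] y:[-2,25/2] z:[-35,-18] -> miss, prune
  N25 x:[-25/2,6] y:[1,15] z:[-9,6] -> hit [1,6], descend [9, 27]
    N9 x:[3/2,6] y:[1,15] z:[-6,3] -> hit [3/2,3], descend [7, 22]
      N7 x:[3/2,6] y:[1,11] z:[-6,3] -> hit [3/2,3], descend [12, 24]
        N12 x:[3/2,3] y:[1,3] z:[2,3] -> hit [2,3] leaf, test {P15@t=2}
        N24 x:[11/2,6] y:[10,11] z:[-6,-4] -> miss, prune
      N22 x:[3/2,5/2] y:[10,15] z:[-6,-1] -> miss, prune
    N27 x:[-25/2,1] y:[7/2,14] z:[-9,6] -> miss, prune

Summary -> nodes [0, 6, 25, 9, 7, 12, 24, 22, 27]; box-tests=9; leaf-entries=1; first=P15

== RESULT ==
9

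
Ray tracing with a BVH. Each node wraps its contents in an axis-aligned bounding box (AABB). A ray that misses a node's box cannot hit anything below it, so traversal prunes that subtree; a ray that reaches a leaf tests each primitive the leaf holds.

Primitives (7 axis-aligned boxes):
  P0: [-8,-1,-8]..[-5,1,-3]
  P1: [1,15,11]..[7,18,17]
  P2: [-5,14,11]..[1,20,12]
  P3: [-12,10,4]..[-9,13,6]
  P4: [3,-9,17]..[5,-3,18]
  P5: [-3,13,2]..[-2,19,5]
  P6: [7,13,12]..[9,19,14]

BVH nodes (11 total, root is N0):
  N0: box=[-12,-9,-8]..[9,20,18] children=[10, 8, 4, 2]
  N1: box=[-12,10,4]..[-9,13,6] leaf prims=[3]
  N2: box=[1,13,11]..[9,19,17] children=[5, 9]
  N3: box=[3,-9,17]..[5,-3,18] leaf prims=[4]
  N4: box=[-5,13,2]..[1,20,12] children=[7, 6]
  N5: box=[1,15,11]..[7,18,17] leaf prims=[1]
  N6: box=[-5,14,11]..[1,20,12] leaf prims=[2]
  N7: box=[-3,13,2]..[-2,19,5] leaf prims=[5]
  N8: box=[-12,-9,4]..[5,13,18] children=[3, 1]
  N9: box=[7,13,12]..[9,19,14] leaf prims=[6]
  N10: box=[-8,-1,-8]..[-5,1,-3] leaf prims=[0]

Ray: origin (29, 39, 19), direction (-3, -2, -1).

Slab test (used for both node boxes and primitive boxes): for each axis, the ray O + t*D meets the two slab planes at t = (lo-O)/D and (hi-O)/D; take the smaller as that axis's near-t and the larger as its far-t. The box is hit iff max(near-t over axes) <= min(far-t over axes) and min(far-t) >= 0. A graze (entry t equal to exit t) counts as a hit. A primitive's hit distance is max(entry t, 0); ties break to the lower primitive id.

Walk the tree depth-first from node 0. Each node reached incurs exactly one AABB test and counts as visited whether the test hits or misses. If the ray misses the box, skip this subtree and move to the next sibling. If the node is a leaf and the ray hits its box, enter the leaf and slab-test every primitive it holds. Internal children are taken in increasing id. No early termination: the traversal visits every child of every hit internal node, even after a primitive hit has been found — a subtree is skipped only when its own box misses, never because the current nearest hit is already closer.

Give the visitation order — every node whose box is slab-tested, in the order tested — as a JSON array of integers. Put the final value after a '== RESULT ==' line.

Walk:
N0 x:[20/3,41/3] y:[19/2,24] z:[1,27] -> hit [19/2,41/3], descend [2, 4, 8, 10]
  N2 x:[20/3,28/3] y:[10,13] z:[2,8] -> miss, prune
  N4 x:[28/3,34/3] y:[19/2,13] z:[7,17] -> hit [19/2,34/3], descend [6, 7]
    N6 x:[28/3,34/3] y:[19/2,25/2] z:[7,8] -> miss, prune
    N7 x:[31/3,32/3] y:[10,13] z:[14,17] -> miss, prune
  N8 x:[8,41/3] y:[13,24] z:[1,15] -> hit [13,41/3], descend [1, 3]
    N1 x:[38/3,41/3] y:[13,29/2] z:[13,15] -> hit [13,41/3] leaf, test {P3@t=13}
    N3 x:[8,26/3] y:[21,24] z:[1,2] -> miss, prune
  N10 x:[34/3,37/3] y:[19,20] z:[22,27] -> miss, prune

Summary -> nodes [0, 2, 4, 6, 7, 8, 1, 3, 10]; box-tests=9; leaf-entries=1; first=P3

== RESULT ==
[0, 2, 4, 6, 7, 8, 1, 3, 10]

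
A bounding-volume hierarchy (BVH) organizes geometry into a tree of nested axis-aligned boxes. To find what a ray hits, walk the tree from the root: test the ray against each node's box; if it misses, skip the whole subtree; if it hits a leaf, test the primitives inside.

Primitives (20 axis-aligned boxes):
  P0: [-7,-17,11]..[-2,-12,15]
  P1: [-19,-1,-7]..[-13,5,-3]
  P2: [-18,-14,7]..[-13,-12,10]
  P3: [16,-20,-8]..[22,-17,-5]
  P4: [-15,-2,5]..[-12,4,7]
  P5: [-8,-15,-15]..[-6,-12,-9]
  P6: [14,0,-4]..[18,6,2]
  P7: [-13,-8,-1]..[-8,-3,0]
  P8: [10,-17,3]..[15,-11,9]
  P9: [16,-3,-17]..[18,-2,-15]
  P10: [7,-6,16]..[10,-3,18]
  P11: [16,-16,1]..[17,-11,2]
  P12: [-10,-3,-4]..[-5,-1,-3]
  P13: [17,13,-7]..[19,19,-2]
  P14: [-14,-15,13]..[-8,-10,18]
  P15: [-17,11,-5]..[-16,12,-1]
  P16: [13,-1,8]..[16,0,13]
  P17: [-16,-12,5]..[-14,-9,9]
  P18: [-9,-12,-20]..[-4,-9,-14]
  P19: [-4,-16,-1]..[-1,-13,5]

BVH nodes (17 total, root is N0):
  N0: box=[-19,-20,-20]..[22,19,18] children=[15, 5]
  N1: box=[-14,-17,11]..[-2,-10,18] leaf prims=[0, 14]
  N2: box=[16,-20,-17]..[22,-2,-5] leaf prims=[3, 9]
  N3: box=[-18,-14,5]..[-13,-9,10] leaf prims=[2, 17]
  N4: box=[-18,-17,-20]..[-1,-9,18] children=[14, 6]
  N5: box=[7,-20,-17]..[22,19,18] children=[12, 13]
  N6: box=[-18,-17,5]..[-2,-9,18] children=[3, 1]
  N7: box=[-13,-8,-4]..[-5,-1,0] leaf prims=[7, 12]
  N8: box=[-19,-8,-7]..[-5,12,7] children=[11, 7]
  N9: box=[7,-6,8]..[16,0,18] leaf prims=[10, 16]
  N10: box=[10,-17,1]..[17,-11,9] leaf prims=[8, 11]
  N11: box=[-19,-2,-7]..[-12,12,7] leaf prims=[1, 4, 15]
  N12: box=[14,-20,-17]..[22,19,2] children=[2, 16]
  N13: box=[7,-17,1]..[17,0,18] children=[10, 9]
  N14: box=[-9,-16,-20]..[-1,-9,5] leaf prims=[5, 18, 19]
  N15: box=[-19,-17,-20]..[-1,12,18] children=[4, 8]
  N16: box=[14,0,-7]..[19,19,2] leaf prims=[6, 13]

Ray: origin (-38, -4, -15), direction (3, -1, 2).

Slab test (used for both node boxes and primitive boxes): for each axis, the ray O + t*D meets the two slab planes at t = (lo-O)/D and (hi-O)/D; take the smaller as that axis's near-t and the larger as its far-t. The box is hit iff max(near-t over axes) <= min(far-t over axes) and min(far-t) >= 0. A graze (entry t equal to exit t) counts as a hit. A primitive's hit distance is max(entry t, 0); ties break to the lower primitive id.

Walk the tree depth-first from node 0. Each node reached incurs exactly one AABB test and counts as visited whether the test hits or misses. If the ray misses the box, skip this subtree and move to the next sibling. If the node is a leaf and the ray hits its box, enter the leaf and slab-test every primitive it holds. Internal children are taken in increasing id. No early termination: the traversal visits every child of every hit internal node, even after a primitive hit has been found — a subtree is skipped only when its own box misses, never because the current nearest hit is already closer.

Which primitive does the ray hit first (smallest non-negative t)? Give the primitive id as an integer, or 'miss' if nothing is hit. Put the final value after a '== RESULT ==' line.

Trace the traversal:
N0 x:[19/3,20] y:[-23,16] z:[-5/2,33/2] -> hit [19/3,16], descend [5, 15]
  N5 x:[15,20] y:[-23,16] z:[-1,33/2] -> hit [15,16], descend [12, 13]
    N12 x:[52/3,20] y:[-23,16] z:[-1,17/2] -> miss, prune
    N13 x:[15,55/3] y:[-4,13] z:[8,33/2] -> miss, prune
  N15 x:[19/3,37/3] y:[-16,13] z:[-5/2,33/2] -> hit [19/3,37/3], descend [4, 8]
    N4 x:[20/3,37/3] y:[5,13] z:[-5/2,33/2] -> hit [20/3,37/3], descend [6, 14]
      N6 x:[20/3,12] y:[5,13] z:[10,33/2] -> hit [10,12], descend [1, 3]
        N1 x:[8,12] y:[6,13] z:[13,33/2] -> miss, prune
        N3 x:[20/3,25/3] y:[5,10] z:[10,25/2] -> miss, prune
      N14 x:[29/3,37/3] y:[5,12] z:[-5/2,10] -> hit [29/3,10] leaf, test {P5(miss), P18(miss), P19(miss)}
    N8 x:[19/3,11] y:[-16,4] z:[4,11] -> miss, prune

11 AABB tests over nodes [0, 5, 12, 13, 15, 4, 6, 1, 3, 14, 8]; 1 leaf entered; closest miss.

== RESULT ==
miss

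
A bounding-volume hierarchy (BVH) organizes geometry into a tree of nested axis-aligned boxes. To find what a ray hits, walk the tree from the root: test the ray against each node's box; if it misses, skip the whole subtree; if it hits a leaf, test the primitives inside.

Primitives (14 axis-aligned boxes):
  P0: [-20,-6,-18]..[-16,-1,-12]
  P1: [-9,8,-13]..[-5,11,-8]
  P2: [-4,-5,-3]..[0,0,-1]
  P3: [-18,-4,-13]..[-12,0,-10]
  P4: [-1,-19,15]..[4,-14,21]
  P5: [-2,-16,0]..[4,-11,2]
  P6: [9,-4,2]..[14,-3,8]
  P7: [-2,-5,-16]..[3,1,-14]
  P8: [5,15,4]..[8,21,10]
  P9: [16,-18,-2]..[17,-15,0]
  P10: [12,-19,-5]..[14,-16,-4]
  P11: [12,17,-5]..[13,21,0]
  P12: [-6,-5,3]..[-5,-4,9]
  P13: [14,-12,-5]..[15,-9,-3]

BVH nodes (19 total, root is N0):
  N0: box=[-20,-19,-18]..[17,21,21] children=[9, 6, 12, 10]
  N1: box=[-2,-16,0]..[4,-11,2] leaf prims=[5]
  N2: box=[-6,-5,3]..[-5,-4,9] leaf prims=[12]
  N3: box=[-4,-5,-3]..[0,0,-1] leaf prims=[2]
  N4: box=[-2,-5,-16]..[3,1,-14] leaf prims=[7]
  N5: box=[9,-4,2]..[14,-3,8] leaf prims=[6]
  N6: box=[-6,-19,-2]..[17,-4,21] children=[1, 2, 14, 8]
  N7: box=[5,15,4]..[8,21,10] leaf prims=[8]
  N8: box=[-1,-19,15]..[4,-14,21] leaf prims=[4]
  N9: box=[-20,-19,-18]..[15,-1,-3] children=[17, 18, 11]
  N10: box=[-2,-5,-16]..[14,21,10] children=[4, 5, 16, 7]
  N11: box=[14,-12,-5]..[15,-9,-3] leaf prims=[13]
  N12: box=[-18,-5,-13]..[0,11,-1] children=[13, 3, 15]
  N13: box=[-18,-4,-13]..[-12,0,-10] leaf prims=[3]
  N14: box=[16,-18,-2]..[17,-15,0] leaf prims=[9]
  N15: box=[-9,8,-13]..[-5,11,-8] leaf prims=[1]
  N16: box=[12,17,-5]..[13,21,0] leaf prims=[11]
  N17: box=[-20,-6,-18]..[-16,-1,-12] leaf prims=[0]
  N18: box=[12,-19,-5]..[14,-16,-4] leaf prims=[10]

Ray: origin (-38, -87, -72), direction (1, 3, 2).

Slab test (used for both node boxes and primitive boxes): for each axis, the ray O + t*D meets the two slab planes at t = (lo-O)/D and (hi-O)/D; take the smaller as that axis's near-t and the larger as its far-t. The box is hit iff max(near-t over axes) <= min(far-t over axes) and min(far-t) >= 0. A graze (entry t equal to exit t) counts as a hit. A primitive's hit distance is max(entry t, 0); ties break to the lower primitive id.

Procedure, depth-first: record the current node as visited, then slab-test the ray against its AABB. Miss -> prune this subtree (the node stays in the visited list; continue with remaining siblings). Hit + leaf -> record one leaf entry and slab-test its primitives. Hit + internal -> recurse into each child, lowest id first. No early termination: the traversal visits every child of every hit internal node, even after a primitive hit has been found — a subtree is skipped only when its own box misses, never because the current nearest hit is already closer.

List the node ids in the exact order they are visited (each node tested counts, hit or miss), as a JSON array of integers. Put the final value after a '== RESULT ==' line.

Walk:
N0 x:[18,55] y:[68/3,36] z:[27,93/2] -> hit [27,36], descend [6, 9, 10, 12]
  N6 x:[32,55] y:[68/3,83/3] z:[35,93/2] -> miss, prune
  N9 x:[18,53] y:[68/3,86/3] z:[27,69/2] -> hit [27,86/3], descend [11, 17, 18]
    N11 x:[52,53] y:[25,26] z:[67/2,69/2] -> miss, prune
    N17 x:[18,22] y:[27,86/3] z:[27,30] -> miss, prune
    N18 x:[50,52] y:[68/3,71/3] z:[67/2,34] -> miss, prune
  N10 x:[36,52] y:[82/3,36] z:[28,41] -> hit [36,36], descend [4, 5, 7, 16]
    N4 x:[36,41] y:[82/3,88/3] z:[28,29] -> miss, prune
    N5 x:[47,52] y:[83/3,28] z:[37,40] -> miss, prune
    N7 x:[43,46] y:[34,36] z:[38,41] -> miss, prune
    N16 x:[50,51] y:[104/3,36] z:[67/2,36] -> miss, prune
  N12 x:[20,38] y:[82/3,98/3] z:[59/2,71/2] -> hit [59/2,98/3], descend [3, 13, 15]
    N3 x:[34,38] y:[82/3,29] z:[69/2,71/2] -> miss, prune
    N13 x:[20,26] y:[83/3,29] z:[59/2,31] -> miss, prune
    N15 x:[29,33] y:[95/3,98/3] z:[59/2,32] -> hit [95/3,32] leaf, test {P1@t=95/3}

15 AABB tests over nodes [0, 6, 9, 11, 17, 18, 10, 4, 5, 7, 16, 12, 3, 13, 15]; 1 leaf entered; closest P1.

== RESULT ==
[0, 6, 9, 11, 17, 18, 10, 4, 5, 7, 16, 12, 3, 13, 15]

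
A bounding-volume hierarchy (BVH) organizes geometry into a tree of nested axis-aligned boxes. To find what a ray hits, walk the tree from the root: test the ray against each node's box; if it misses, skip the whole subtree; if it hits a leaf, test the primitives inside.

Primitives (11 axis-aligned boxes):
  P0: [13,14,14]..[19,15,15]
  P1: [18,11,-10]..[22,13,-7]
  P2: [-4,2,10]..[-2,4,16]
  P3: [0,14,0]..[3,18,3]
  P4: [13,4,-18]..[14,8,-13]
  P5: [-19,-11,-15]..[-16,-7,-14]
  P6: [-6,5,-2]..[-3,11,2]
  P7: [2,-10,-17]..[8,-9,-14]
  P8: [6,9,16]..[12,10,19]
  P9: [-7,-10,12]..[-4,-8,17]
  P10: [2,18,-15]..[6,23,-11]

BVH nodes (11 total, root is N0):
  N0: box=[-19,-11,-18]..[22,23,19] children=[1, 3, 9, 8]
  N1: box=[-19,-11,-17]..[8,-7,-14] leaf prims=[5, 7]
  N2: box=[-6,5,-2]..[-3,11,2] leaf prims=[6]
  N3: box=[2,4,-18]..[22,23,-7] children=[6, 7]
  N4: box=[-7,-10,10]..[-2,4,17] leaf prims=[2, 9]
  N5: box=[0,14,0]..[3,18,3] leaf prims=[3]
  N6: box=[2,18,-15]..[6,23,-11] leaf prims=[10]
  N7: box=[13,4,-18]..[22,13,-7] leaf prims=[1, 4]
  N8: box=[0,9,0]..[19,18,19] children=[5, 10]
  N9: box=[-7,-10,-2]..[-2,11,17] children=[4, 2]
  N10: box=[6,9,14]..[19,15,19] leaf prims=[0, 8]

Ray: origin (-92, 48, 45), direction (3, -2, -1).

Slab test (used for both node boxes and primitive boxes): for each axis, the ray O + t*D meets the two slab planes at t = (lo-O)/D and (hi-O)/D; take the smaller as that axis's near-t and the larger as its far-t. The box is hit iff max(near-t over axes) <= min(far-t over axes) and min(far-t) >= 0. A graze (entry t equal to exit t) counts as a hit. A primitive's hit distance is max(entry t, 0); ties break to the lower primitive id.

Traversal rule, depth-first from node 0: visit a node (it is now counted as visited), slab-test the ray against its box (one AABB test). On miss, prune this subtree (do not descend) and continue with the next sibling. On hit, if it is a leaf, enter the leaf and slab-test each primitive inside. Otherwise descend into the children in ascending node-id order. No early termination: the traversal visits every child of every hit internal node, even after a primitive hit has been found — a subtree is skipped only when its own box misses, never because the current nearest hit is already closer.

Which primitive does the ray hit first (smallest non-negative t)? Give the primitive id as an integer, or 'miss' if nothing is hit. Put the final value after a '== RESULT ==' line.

Walk:
N0 x:[73/3,38] y:[25/2,59/2] z:[26,63] -> hit [26,59/2], descend [1, 3, 8, 9]
  N1 x:[73/3,100/3] y:[55/2,59/2] z:[59,62] -> miss, prune
  N3 x:[94/3,38] y:[25/2,22] z:[52,63] -> miss, prune
  N8 x:[92/3,37] y:[15,39/2] z:[26,45] -> miss, prune
  N9 x:[85/3,30] y:[37/2,29] z:[28,47] -> hit [85/3,29], descend [2, 4]
    N2 x:[86/3,89/3] y:[37/2,43/2] z:[43,47] -> miss, prune
    N4 x:[85/3,30] y:[22,29] z:[28,35] -> hit [85/3,29] leaf, test {P2(miss), P9@t=85/3}

Summary -> nodes [0, 1, 3, 8, 9, 2, 4]; box-tests=7; leaf-entries=1; first=P9

== RESULT ==
9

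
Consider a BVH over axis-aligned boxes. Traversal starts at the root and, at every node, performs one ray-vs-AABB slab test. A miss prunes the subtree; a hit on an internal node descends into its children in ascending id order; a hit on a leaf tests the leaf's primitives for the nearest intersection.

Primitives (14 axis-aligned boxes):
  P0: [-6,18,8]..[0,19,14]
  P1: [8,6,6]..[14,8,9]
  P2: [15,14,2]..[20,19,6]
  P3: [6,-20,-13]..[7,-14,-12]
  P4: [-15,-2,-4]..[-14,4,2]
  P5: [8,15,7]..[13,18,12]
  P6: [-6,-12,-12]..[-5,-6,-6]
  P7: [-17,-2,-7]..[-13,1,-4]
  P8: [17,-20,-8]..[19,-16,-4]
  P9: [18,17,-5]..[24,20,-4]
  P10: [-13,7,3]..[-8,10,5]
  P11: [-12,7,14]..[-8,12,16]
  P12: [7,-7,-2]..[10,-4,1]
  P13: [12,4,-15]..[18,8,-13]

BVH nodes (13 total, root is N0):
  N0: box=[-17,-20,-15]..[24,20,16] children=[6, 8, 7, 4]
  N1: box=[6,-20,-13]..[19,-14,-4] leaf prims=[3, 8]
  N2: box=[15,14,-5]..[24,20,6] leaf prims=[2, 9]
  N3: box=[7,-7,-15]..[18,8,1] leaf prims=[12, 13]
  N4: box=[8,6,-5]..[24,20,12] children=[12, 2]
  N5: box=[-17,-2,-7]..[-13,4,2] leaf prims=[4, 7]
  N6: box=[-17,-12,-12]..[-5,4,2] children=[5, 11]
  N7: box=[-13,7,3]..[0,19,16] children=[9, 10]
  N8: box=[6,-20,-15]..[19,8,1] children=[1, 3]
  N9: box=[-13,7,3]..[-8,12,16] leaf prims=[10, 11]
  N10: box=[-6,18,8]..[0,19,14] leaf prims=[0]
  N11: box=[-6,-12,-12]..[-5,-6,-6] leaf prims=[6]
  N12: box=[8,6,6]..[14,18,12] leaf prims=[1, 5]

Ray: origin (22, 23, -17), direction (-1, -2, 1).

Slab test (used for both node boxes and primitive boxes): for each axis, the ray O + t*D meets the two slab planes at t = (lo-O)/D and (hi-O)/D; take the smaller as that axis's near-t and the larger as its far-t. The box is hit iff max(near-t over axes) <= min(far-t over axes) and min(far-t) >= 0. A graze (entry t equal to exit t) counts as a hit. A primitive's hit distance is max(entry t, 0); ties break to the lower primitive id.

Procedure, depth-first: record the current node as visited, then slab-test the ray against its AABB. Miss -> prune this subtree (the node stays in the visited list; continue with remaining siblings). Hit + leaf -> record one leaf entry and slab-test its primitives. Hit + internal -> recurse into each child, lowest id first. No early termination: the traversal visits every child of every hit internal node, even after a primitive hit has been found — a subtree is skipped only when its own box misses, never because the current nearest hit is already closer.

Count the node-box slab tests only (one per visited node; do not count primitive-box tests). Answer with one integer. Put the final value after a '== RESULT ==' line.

Walk:
N0 x:[-2,39] y:[3/2,43/2] z:[2,33] -> hit [2,43/2], descend [4, 6, 7, 8]
  N4 x:[-2,14] y:[3/2,17/2] z:[12,29] -> miss, prune
  N6 x:[27,39] y:[19/2,35/2] z:[5,19] -> miss, prune
  N7 x:[22,35] y:[2,8] z:[20,33] -> miss, prune
  N8 x:[3,16] y:[15/2,43/2] z:[2,18] -> hit [15/2,16], descend [1, 3]
    N1 x:[3,16] y:[37/2,43/2] z:[4,13] -> miss, prune
    N3 x:[4,15] y:[15/2,15] z:[2,18] -> hit [15/2,15] leaf, test {P12@t=15, P13(miss)}

Visited [0, 4, 6, 7, 8, 1, 3]. Tests: 7 box, 1 leaf. Nearest: P12.

== RESULT ==
7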